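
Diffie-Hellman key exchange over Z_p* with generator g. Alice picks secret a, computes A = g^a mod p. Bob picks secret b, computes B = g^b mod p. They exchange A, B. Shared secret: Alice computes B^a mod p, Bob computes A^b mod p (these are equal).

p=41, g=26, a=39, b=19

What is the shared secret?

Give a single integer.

A = 26^39 mod 41  (bits of 39 = 100111)
  bit 0 = 1: r = r^2 * 26 mod 41 = 1^2 * 26 = 1*26 = 26
  bit 1 = 0: r = r^2 mod 41 = 26^2 = 20
  bit 2 = 0: r = r^2 mod 41 = 20^2 = 31
  bit 3 = 1: r = r^2 * 26 mod 41 = 31^2 * 26 = 18*26 = 17
  bit 4 = 1: r = r^2 * 26 mod 41 = 17^2 * 26 = 2*26 = 11
  bit 5 = 1: r = r^2 * 26 mod 41 = 11^2 * 26 = 39*26 = 30
  -> A = 30
B = 26^19 mod 41  (bits of 19 = 10011)
  bit 0 = 1: r = r^2 * 26 mod 41 = 1^2 * 26 = 1*26 = 26
  bit 1 = 0: r = r^2 mod 41 = 26^2 = 20
  bit 2 = 0: r = r^2 mod 41 = 20^2 = 31
  bit 3 = 1: r = r^2 * 26 mod 41 = 31^2 * 26 = 18*26 = 17
  bit 4 = 1: r = r^2 * 26 mod 41 = 17^2 * 26 = 2*26 = 11
  -> B = 11
s = B^a = 11^39 mod 41  (bits of 39 = 100111)
  bit 0 = 1: r = r^2 * 11 mod 41 = 1^2 * 11 = 1*11 = 11
  bit 1 = 0: r = r^2 mod 41 = 11^2 = 39
  bit 2 = 0: r = r^2 mod 41 = 39^2 = 4
  bit 3 = 1: r = r^2 * 11 mod 41 = 4^2 * 11 = 16*11 = 12
  bit 4 = 1: r = r^2 * 11 mod 41 = 12^2 * 11 = 21*11 = 26
  bit 5 = 1: r = r^2 * 11 mod 41 = 26^2 * 11 = 20*11 = 15
  -> s = B^a = 15

Answer: 15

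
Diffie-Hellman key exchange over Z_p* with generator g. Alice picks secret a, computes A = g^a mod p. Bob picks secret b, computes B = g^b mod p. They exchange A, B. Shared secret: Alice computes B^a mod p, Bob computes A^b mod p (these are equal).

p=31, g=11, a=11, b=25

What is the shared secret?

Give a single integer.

A = 11^11 mod 31  (bits of 11 = 1011)
  bit 0 = 1: r = r^2 * 11 mod 31 = 1^2 * 11 = 1*11 = 11
  bit 1 = 0: r = r^2 mod 31 = 11^2 = 28
  bit 2 = 1: r = r^2 * 11 mod 31 = 28^2 * 11 = 9*11 = 6
  bit 3 = 1: r = r^2 * 11 mod 31 = 6^2 * 11 = 5*11 = 24
  -> A = 24
B = 11^25 mod 31  (bits of 25 = 11001)
  bit 0 = 1: r = r^2 * 11 mod 31 = 1^2 * 11 = 1*11 = 11
  bit 1 = 1: r = r^2 * 11 mod 31 = 11^2 * 11 = 28*11 = 29
  bit 2 = 0: r = r^2 mod 31 = 29^2 = 4
  bit 3 = 0: r = r^2 mod 31 = 4^2 = 16
  bit 4 = 1: r = r^2 * 11 mod 31 = 16^2 * 11 = 8*11 = 26
  -> B = 26
s = B^a = 26^11 mod 31  (bits of 11 = 1011)
  bit 0 = 1: r = r^2 * 26 mod 31 = 1^2 * 26 = 1*26 = 26
  bit 1 = 0: r = r^2 mod 31 = 26^2 = 25
  bit 2 = 1: r = r^2 * 26 mod 31 = 25^2 * 26 = 5*26 = 6
  bit 3 = 1: r = r^2 * 26 mod 31 = 6^2 * 26 = 5*26 = 6
  -> s = B^a = 6

Answer: 6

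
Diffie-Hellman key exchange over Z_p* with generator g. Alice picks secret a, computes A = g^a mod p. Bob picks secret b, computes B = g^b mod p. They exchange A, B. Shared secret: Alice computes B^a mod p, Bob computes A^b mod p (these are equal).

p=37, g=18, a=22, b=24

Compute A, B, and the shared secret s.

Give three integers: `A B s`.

Answer: 30 26 26

Derivation:
A = 18^22 mod 37  (bits of 22 = 10110)
  bit 0 = 1: r = r^2 * 18 mod 37 = 1^2 * 18 = 1*18 = 18
  bit 1 = 0: r = r^2 mod 37 = 18^2 = 28
  bit 2 = 1: r = r^2 * 18 mod 37 = 28^2 * 18 = 7*18 = 15
  bit 3 = 1: r = r^2 * 18 mod 37 = 15^2 * 18 = 3*18 = 17
  bit 4 = 0: r = r^2 mod 37 = 17^2 = 30
  -> A = 30
B = 18^24 mod 37  (bits of 24 = 11000)
  bit 0 = 1: r = r^2 * 18 mod 37 = 1^2 * 18 = 1*18 = 18
  bit 1 = 1: r = r^2 * 18 mod 37 = 18^2 * 18 = 28*18 = 23
  bit 2 = 0: r = r^2 mod 37 = 23^2 = 11
  bit 3 = 0: r = r^2 mod 37 = 11^2 = 10
  bit 4 = 0: r = r^2 mod 37 = 10^2 = 26
  -> B = 26
s = B^a = 26^22 mod 37  (bits of 22 = 10110)
  bit 0 = 1: r = r^2 * 26 mod 37 = 1^2 * 26 = 1*26 = 26
  bit 1 = 0: r = r^2 mod 37 = 26^2 = 10
  bit 2 = 1: r = r^2 * 26 mod 37 = 10^2 * 26 = 26*26 = 10
  bit 3 = 1: r = r^2 * 26 mod 37 = 10^2 * 26 = 26*26 = 10
  bit 4 = 0: r = r^2 mod 37 = 10^2 = 26
  -> s = B^a = 26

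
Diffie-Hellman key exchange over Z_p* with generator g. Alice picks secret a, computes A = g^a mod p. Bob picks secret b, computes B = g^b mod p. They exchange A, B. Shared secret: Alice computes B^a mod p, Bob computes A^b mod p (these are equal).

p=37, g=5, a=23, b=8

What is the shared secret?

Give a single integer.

Answer: 33

Derivation:
A = 5^23 mod 37  (bits of 23 = 10111)
  bit 0 = 1: r = r^2 * 5 mod 37 = 1^2 * 5 = 1*5 = 5
  bit 1 = 0: r = r^2 mod 37 = 5^2 = 25
  bit 2 = 1: r = r^2 * 5 mod 37 = 25^2 * 5 = 33*5 = 17
  bit 3 = 1: r = r^2 * 5 mod 37 = 17^2 * 5 = 30*5 = 2
  bit 4 = 1: r = r^2 * 5 mod 37 = 2^2 * 5 = 4*5 = 20
  -> A = 20
B = 5^8 mod 37  (bits of 8 = 1000)
  bit 0 = 1: r = r^2 * 5 mod 37 = 1^2 * 5 = 1*5 = 5
  bit 1 = 0: r = r^2 mod 37 = 5^2 = 25
  bit 2 = 0: r = r^2 mod 37 = 25^2 = 33
  bit 3 = 0: r = r^2 mod 37 = 33^2 = 16
  -> B = 16
s = B^a = 16^23 mod 37  (bits of 23 = 10111)
  bit 0 = 1: r = r^2 * 16 mod 37 = 1^2 * 16 = 1*16 = 16
  bit 1 = 0: r = r^2 mod 37 = 16^2 = 34
  bit 2 = 1: r = r^2 * 16 mod 37 = 34^2 * 16 = 9*16 = 33
  bit 3 = 1: r = r^2 * 16 mod 37 = 33^2 * 16 = 16*16 = 34
  bit 4 = 1: r = r^2 * 16 mod 37 = 34^2 * 16 = 9*16 = 33
  -> s = B^a = 33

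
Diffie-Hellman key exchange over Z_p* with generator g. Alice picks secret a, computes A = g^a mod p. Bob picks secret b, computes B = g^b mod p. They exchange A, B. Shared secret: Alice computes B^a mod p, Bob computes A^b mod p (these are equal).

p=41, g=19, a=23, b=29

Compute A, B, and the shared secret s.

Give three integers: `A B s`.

Answer: 29 35 11

Derivation:
A = 19^23 mod 41  (bits of 23 = 10111)
  bit 0 = 1: r = r^2 * 19 mod 41 = 1^2 * 19 = 1*19 = 19
  bit 1 = 0: r = r^2 mod 41 = 19^2 = 33
  bit 2 = 1: r = r^2 * 19 mod 41 = 33^2 * 19 = 23*19 = 27
  bit 3 = 1: r = r^2 * 19 mod 41 = 27^2 * 19 = 32*19 = 34
  bit 4 = 1: r = r^2 * 19 mod 41 = 34^2 * 19 = 8*19 = 29
  -> A = 29
B = 19^29 mod 41  (bits of 29 = 11101)
  bit 0 = 1: r = r^2 * 19 mod 41 = 1^2 * 19 = 1*19 = 19
  bit 1 = 1: r = r^2 * 19 mod 41 = 19^2 * 19 = 33*19 = 12
  bit 2 = 1: r = r^2 * 19 mod 41 = 12^2 * 19 = 21*19 = 30
  bit 3 = 0: r = r^2 mod 41 = 30^2 = 39
  bit 4 = 1: r = r^2 * 19 mod 41 = 39^2 * 19 = 4*19 = 35
  -> B = 35
s = B^a = 35^23 mod 41  (bits of 23 = 10111)
  bit 0 = 1: r = r^2 * 35 mod 41 = 1^2 * 35 = 1*35 = 35
  bit 1 = 0: r = r^2 mod 41 = 35^2 = 36
  bit 2 = 1: r = r^2 * 35 mod 41 = 36^2 * 35 = 25*35 = 14
  bit 3 = 1: r = r^2 * 35 mod 41 = 14^2 * 35 = 32*35 = 13
  bit 4 = 1: r = r^2 * 35 mod 41 = 13^2 * 35 = 5*35 = 11
  -> s = B^a = 11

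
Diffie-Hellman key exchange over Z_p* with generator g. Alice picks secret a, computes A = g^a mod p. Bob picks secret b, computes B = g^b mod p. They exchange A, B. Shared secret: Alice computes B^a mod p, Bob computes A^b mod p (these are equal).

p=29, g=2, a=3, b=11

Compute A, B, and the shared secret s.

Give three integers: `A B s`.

Answer: 8 18 3

Derivation:
A = 2^3 mod 29  (bits of 3 = 11)
  bit 0 = 1: r = r^2 * 2 mod 29 = 1^2 * 2 = 1*2 = 2
  bit 1 = 1: r = r^2 * 2 mod 29 = 2^2 * 2 = 4*2 = 8
  -> A = 8
B = 2^11 mod 29  (bits of 11 = 1011)
  bit 0 = 1: r = r^2 * 2 mod 29 = 1^2 * 2 = 1*2 = 2
  bit 1 = 0: r = r^2 mod 29 = 2^2 = 4
  bit 2 = 1: r = r^2 * 2 mod 29 = 4^2 * 2 = 16*2 = 3
  bit 3 = 1: r = r^2 * 2 mod 29 = 3^2 * 2 = 9*2 = 18
  -> B = 18
s = B^a = 18^3 mod 29  (bits of 3 = 11)
  bit 0 = 1: r = r^2 * 18 mod 29 = 1^2 * 18 = 1*18 = 18
  bit 1 = 1: r = r^2 * 18 mod 29 = 18^2 * 18 = 5*18 = 3
  -> s = B^a = 3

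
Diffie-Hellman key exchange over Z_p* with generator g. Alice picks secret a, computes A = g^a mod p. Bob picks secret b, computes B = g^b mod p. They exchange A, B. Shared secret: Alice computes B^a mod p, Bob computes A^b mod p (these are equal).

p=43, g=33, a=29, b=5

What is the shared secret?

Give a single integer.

Answer: 3

Derivation:
A = 33^29 mod 43  (bits of 29 = 11101)
  bit 0 = 1: r = r^2 * 33 mod 43 = 1^2 * 33 = 1*33 = 33
  bit 1 = 1: r = r^2 * 33 mod 43 = 33^2 * 33 = 14*33 = 32
  bit 2 = 1: r = r^2 * 33 mod 43 = 32^2 * 33 = 35*33 = 37
  bit 3 = 0: r = r^2 mod 43 = 37^2 = 36
  bit 4 = 1: r = r^2 * 33 mod 43 = 36^2 * 33 = 6*33 = 26
  -> A = 26
B = 33^5 mod 43  (bits of 5 = 101)
  bit 0 = 1: r = r^2 * 33 mod 43 = 1^2 * 33 = 1*33 = 33
  bit 1 = 0: r = r^2 mod 43 = 33^2 = 14
  bit 2 = 1: r = r^2 * 33 mod 43 = 14^2 * 33 = 24*33 = 18
  -> B = 18
s = B^a = 18^29 mod 43  (bits of 29 = 11101)
  bit 0 = 1: r = r^2 * 18 mod 43 = 1^2 * 18 = 1*18 = 18
  bit 1 = 1: r = r^2 * 18 mod 43 = 18^2 * 18 = 23*18 = 27
  bit 2 = 1: r = r^2 * 18 mod 43 = 27^2 * 18 = 41*18 = 7
  bit 3 = 0: r = r^2 mod 43 = 7^2 = 6
  bit 4 = 1: r = r^2 * 18 mod 43 = 6^2 * 18 = 36*18 = 3
  -> s = B^a = 3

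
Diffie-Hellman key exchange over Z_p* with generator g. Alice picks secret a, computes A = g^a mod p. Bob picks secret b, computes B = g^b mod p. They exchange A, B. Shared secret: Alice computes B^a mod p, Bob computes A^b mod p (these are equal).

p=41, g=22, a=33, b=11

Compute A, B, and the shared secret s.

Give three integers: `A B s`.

Answer: 15 7 29

Derivation:
A = 22^33 mod 41  (bits of 33 = 100001)
  bit 0 = 1: r = r^2 * 22 mod 41 = 1^2 * 22 = 1*22 = 22
  bit 1 = 0: r = r^2 mod 41 = 22^2 = 33
  bit 2 = 0: r = r^2 mod 41 = 33^2 = 23
  bit 3 = 0: r = r^2 mod 41 = 23^2 = 37
  bit 4 = 0: r = r^2 mod 41 = 37^2 = 16
  bit 5 = 1: r = r^2 * 22 mod 41 = 16^2 * 22 = 10*22 = 15
  -> A = 15
B = 22^11 mod 41  (bits of 11 = 1011)
  bit 0 = 1: r = r^2 * 22 mod 41 = 1^2 * 22 = 1*22 = 22
  bit 1 = 0: r = r^2 mod 41 = 22^2 = 33
  bit 2 = 1: r = r^2 * 22 mod 41 = 33^2 * 22 = 23*22 = 14
  bit 3 = 1: r = r^2 * 22 mod 41 = 14^2 * 22 = 32*22 = 7
  -> B = 7
s = B^a = 7^33 mod 41  (bits of 33 = 100001)
  bit 0 = 1: r = r^2 * 7 mod 41 = 1^2 * 7 = 1*7 = 7
  bit 1 = 0: r = r^2 mod 41 = 7^2 = 8
  bit 2 = 0: r = r^2 mod 41 = 8^2 = 23
  bit 3 = 0: r = r^2 mod 41 = 23^2 = 37
  bit 4 = 0: r = r^2 mod 41 = 37^2 = 16
  bit 5 = 1: r = r^2 * 7 mod 41 = 16^2 * 7 = 10*7 = 29
  -> s = B^a = 29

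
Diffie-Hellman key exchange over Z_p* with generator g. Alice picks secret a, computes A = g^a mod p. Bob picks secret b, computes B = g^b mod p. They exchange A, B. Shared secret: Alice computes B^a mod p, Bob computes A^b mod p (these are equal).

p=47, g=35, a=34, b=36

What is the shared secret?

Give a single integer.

Answer: 14

Derivation:
A = 35^34 mod 47  (bits of 34 = 100010)
  bit 0 = 1: r = r^2 * 35 mod 47 = 1^2 * 35 = 1*35 = 35
  bit 1 = 0: r = r^2 mod 47 = 35^2 = 3
  bit 2 = 0: r = r^2 mod 47 = 3^2 = 9
  bit 3 = 0: r = r^2 mod 47 = 9^2 = 34
  bit 4 = 1: r = r^2 * 35 mod 47 = 34^2 * 35 = 28*35 = 40
  bit 5 = 0: r = r^2 mod 47 = 40^2 = 2
  -> A = 2
B = 35^36 mod 47  (bits of 36 = 100100)
  bit 0 = 1: r = r^2 * 35 mod 47 = 1^2 * 35 = 1*35 = 35
  bit 1 = 0: r = r^2 mod 47 = 35^2 = 3
  bit 2 = 0: r = r^2 mod 47 = 3^2 = 9
  bit 3 = 1: r = r^2 * 35 mod 47 = 9^2 * 35 = 34*35 = 15
  bit 4 = 0: r = r^2 mod 47 = 15^2 = 37
  bit 5 = 0: r = r^2 mod 47 = 37^2 = 6
  -> B = 6
s = B^a = 6^34 mod 47  (bits of 34 = 100010)
  bit 0 = 1: r = r^2 * 6 mod 47 = 1^2 * 6 = 1*6 = 6
  bit 1 = 0: r = r^2 mod 47 = 6^2 = 36
  bit 2 = 0: r = r^2 mod 47 = 36^2 = 27
  bit 3 = 0: r = r^2 mod 47 = 27^2 = 24
  bit 4 = 1: r = r^2 * 6 mod 47 = 24^2 * 6 = 12*6 = 25
  bit 5 = 0: r = r^2 mod 47 = 25^2 = 14
  -> s = B^a = 14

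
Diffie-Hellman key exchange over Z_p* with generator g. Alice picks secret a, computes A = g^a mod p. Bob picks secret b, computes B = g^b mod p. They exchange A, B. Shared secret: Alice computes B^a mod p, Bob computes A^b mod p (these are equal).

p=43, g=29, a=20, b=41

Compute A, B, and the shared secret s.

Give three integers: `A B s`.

A = 29^20 mod 43  (bits of 20 = 10100)
  bit 0 = 1: r = r^2 * 29 mod 43 = 1^2 * 29 = 1*29 = 29
  bit 1 = 0: r = r^2 mod 43 = 29^2 = 24
  bit 2 = 1: r = r^2 * 29 mod 43 = 24^2 * 29 = 17*29 = 20
  bit 3 = 0: r = r^2 mod 43 = 20^2 = 13
  bit 4 = 0: r = r^2 mod 43 = 13^2 = 40
  -> A = 40
B = 29^41 mod 43  (bits of 41 = 101001)
  bit 0 = 1: r = r^2 * 29 mod 43 = 1^2 * 29 = 1*29 = 29
  bit 1 = 0: r = r^2 mod 43 = 29^2 = 24
  bit 2 = 1: r = r^2 * 29 mod 43 = 24^2 * 29 = 17*29 = 20
  bit 3 = 0: r = r^2 mod 43 = 20^2 = 13
  bit 4 = 0: r = r^2 mod 43 = 13^2 = 40
  bit 5 = 1: r = r^2 * 29 mod 43 = 40^2 * 29 = 9*29 = 3
  -> B = 3
s = B^a = 3^20 mod 43  (bits of 20 = 10100)
  bit 0 = 1: r = r^2 * 3 mod 43 = 1^2 * 3 = 1*3 = 3
  bit 1 = 0: r = r^2 mod 43 = 3^2 = 9
  bit 2 = 1: r = r^2 * 3 mod 43 = 9^2 * 3 = 38*3 = 28
  bit 3 = 0: r = r^2 mod 43 = 28^2 = 10
  bit 4 = 0: r = r^2 mod 43 = 10^2 = 14
  -> s = B^a = 14

Answer: 40 3 14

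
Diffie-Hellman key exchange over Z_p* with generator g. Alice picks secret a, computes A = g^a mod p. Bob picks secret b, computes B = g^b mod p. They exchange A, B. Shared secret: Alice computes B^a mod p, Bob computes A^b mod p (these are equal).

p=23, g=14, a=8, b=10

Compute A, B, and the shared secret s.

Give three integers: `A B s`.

A = 14^8 mod 23  (bits of 8 = 1000)
  bit 0 = 1: r = r^2 * 14 mod 23 = 1^2 * 14 = 1*14 = 14
  bit 1 = 0: r = r^2 mod 23 = 14^2 = 12
  bit 2 = 0: r = r^2 mod 23 = 12^2 = 6
  bit 3 = 0: r = r^2 mod 23 = 6^2 = 13
  -> A = 13
B = 14^10 mod 23  (bits of 10 = 1010)
  bit 0 = 1: r = r^2 * 14 mod 23 = 1^2 * 14 = 1*14 = 14
  bit 1 = 0: r = r^2 mod 23 = 14^2 = 12
  bit 2 = 1: r = r^2 * 14 mod 23 = 12^2 * 14 = 6*14 = 15
  bit 3 = 0: r = r^2 mod 23 = 15^2 = 18
  -> B = 18
s = B^a = 18^8 mod 23  (bits of 8 = 1000)
  bit 0 = 1: r = r^2 * 18 mod 23 = 1^2 * 18 = 1*18 = 18
  bit 1 = 0: r = r^2 mod 23 = 18^2 = 2
  bit 2 = 0: r = r^2 mod 23 = 2^2 = 4
  bit 3 = 0: r = r^2 mod 23 = 4^2 = 16
  -> s = B^a = 16

Answer: 13 18 16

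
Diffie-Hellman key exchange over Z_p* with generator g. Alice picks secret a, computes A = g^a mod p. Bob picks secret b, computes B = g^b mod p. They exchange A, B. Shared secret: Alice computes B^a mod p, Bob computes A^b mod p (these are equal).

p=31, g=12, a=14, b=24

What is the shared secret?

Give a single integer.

Answer: 2

Derivation:
A = 12^14 mod 31  (bits of 14 = 1110)
  bit 0 = 1: r = r^2 * 12 mod 31 = 1^2 * 12 = 1*12 = 12
  bit 1 = 1: r = r^2 * 12 mod 31 = 12^2 * 12 = 20*12 = 23
  bit 2 = 1: r = r^2 * 12 mod 31 = 23^2 * 12 = 2*12 = 24
  bit 3 = 0: r = r^2 mod 31 = 24^2 = 18
  -> A = 18
B = 12^24 mod 31  (bits of 24 = 11000)
  bit 0 = 1: r = r^2 * 12 mod 31 = 1^2 * 12 = 1*12 = 12
  bit 1 = 1: r = r^2 * 12 mod 31 = 12^2 * 12 = 20*12 = 23
  bit 2 = 0: r = r^2 mod 31 = 23^2 = 2
  bit 3 = 0: r = r^2 mod 31 = 2^2 = 4
  bit 4 = 0: r = r^2 mod 31 = 4^2 = 16
  -> B = 16
s = B^a = 16^14 mod 31  (bits of 14 = 1110)
  bit 0 = 1: r = r^2 * 16 mod 31 = 1^2 * 16 = 1*16 = 16
  bit 1 = 1: r = r^2 * 16 mod 31 = 16^2 * 16 = 8*16 = 4
  bit 2 = 1: r = r^2 * 16 mod 31 = 4^2 * 16 = 16*16 = 8
  bit 3 = 0: r = r^2 mod 31 = 8^2 = 2
  -> s = B^a = 2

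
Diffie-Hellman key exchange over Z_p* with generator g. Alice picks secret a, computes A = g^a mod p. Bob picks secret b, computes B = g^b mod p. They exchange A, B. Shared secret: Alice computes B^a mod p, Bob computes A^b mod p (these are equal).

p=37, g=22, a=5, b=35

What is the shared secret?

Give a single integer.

Answer: 20

Derivation:
A = 22^5 mod 37  (bits of 5 = 101)
  bit 0 = 1: r = r^2 * 22 mod 37 = 1^2 * 22 = 1*22 = 22
  bit 1 = 0: r = r^2 mod 37 = 22^2 = 3
  bit 2 = 1: r = r^2 * 22 mod 37 = 3^2 * 22 = 9*22 = 13
  -> A = 13
B = 22^35 mod 37  (bits of 35 = 100011)
  bit 0 = 1: r = r^2 * 22 mod 37 = 1^2 * 22 = 1*22 = 22
  bit 1 = 0: r = r^2 mod 37 = 22^2 = 3
  bit 2 = 0: r = r^2 mod 37 = 3^2 = 9
  bit 3 = 0: r = r^2 mod 37 = 9^2 = 7
  bit 4 = 1: r = r^2 * 22 mod 37 = 7^2 * 22 = 12*22 = 5
  bit 5 = 1: r = r^2 * 22 mod 37 = 5^2 * 22 = 25*22 = 32
  -> B = 32
s = B^a = 32^5 mod 37  (bits of 5 = 101)
  bit 0 = 1: r = r^2 * 32 mod 37 = 1^2 * 32 = 1*32 = 32
  bit 1 = 0: r = r^2 mod 37 = 32^2 = 25
  bit 2 = 1: r = r^2 * 32 mod 37 = 25^2 * 32 = 33*32 = 20
  -> s = B^a = 20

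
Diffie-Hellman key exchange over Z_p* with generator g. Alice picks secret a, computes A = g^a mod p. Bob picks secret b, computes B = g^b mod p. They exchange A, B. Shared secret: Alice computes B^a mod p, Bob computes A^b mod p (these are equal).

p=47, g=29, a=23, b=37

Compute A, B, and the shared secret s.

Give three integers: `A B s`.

A = 29^23 mod 47  (bits of 23 = 10111)
  bit 0 = 1: r = r^2 * 29 mod 47 = 1^2 * 29 = 1*29 = 29
  bit 1 = 0: r = r^2 mod 47 = 29^2 = 42
  bit 2 = 1: r = r^2 * 29 mod 47 = 42^2 * 29 = 25*29 = 20
  bit 3 = 1: r = r^2 * 29 mod 47 = 20^2 * 29 = 24*29 = 38
  bit 4 = 1: r = r^2 * 29 mod 47 = 38^2 * 29 = 34*29 = 46
  -> A = 46
B = 29^37 mod 47  (bits of 37 = 100101)
  bit 0 = 1: r = r^2 * 29 mod 47 = 1^2 * 29 = 1*29 = 29
  bit 1 = 0: r = r^2 mod 47 = 29^2 = 42
  bit 2 = 0: r = r^2 mod 47 = 42^2 = 25
  bit 3 = 1: r = r^2 * 29 mod 47 = 25^2 * 29 = 14*29 = 30
  bit 4 = 0: r = r^2 mod 47 = 30^2 = 7
  bit 5 = 1: r = r^2 * 29 mod 47 = 7^2 * 29 = 2*29 = 11
  -> B = 11
s = B^a = 11^23 mod 47  (bits of 23 = 10111)
  bit 0 = 1: r = r^2 * 11 mod 47 = 1^2 * 11 = 1*11 = 11
  bit 1 = 0: r = r^2 mod 47 = 11^2 = 27
  bit 2 = 1: r = r^2 * 11 mod 47 = 27^2 * 11 = 24*11 = 29
  bit 3 = 1: r = r^2 * 11 mod 47 = 29^2 * 11 = 42*11 = 39
  bit 4 = 1: r = r^2 * 11 mod 47 = 39^2 * 11 = 17*11 = 46
  -> s = B^a = 46

Answer: 46 11 46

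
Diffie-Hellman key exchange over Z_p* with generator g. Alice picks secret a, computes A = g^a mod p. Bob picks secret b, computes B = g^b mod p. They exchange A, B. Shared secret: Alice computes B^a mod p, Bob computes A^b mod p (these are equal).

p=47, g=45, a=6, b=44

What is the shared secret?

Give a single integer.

Answer: 27

Derivation:
A = 45^6 mod 47  (bits of 6 = 110)
  bit 0 = 1: r = r^2 * 45 mod 47 = 1^2 * 45 = 1*45 = 45
  bit 1 = 1: r = r^2 * 45 mod 47 = 45^2 * 45 = 4*45 = 39
  bit 2 = 0: r = r^2 mod 47 = 39^2 = 17
  -> A = 17
B = 45^44 mod 47  (bits of 44 = 101100)
  bit 0 = 1: r = r^2 * 45 mod 47 = 1^2 * 45 = 1*45 = 45
  bit 1 = 0: r = r^2 mod 47 = 45^2 = 4
  bit 2 = 1: r = r^2 * 45 mod 47 = 4^2 * 45 = 16*45 = 15
  bit 3 = 1: r = r^2 * 45 mod 47 = 15^2 * 45 = 37*45 = 20
  bit 4 = 0: r = r^2 mod 47 = 20^2 = 24
  bit 5 = 0: r = r^2 mod 47 = 24^2 = 12
  -> B = 12
s = B^a = 12^6 mod 47  (bits of 6 = 110)
  bit 0 = 1: r = r^2 * 12 mod 47 = 1^2 * 12 = 1*12 = 12
  bit 1 = 1: r = r^2 * 12 mod 47 = 12^2 * 12 = 3*12 = 36
  bit 2 = 0: r = r^2 mod 47 = 36^2 = 27
  -> s = B^a = 27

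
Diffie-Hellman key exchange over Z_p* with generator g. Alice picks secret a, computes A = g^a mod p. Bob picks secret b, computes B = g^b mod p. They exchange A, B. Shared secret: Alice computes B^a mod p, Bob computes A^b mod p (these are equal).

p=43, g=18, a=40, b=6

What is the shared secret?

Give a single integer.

Answer: 11

Derivation:
A = 18^40 mod 43  (bits of 40 = 101000)
  bit 0 = 1: r = r^2 * 18 mod 43 = 1^2 * 18 = 1*18 = 18
  bit 1 = 0: r = r^2 mod 43 = 18^2 = 23
  bit 2 = 1: r = r^2 * 18 mod 43 = 23^2 * 18 = 13*18 = 19
  bit 3 = 0: r = r^2 mod 43 = 19^2 = 17
  bit 4 = 0: r = r^2 mod 43 = 17^2 = 31
  bit 5 = 0: r = r^2 mod 43 = 31^2 = 15
  -> A = 15
B = 18^6 mod 43  (bits of 6 = 110)
  bit 0 = 1: r = r^2 * 18 mod 43 = 1^2 * 18 = 1*18 = 18
  bit 1 = 1: r = r^2 * 18 mod 43 = 18^2 * 18 = 23*18 = 27
  bit 2 = 0: r = r^2 mod 43 = 27^2 = 41
  -> B = 41
s = B^a = 41^40 mod 43  (bits of 40 = 101000)
  bit 0 = 1: r = r^2 * 41 mod 43 = 1^2 * 41 = 1*41 = 41
  bit 1 = 0: r = r^2 mod 43 = 41^2 = 4
  bit 2 = 1: r = r^2 * 41 mod 43 = 4^2 * 41 = 16*41 = 11
  bit 3 = 0: r = r^2 mod 43 = 11^2 = 35
  bit 4 = 0: r = r^2 mod 43 = 35^2 = 21
  bit 5 = 0: r = r^2 mod 43 = 21^2 = 11
  -> s = B^a = 11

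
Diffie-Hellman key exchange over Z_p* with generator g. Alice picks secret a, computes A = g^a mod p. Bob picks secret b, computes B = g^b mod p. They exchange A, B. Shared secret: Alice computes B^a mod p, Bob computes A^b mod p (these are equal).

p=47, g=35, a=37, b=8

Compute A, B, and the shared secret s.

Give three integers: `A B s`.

A = 35^37 mod 47  (bits of 37 = 100101)
  bit 0 = 1: r = r^2 * 35 mod 47 = 1^2 * 35 = 1*35 = 35
  bit 1 = 0: r = r^2 mod 47 = 35^2 = 3
  bit 2 = 0: r = r^2 mod 47 = 3^2 = 9
  bit 3 = 1: r = r^2 * 35 mod 47 = 9^2 * 35 = 34*35 = 15
  bit 4 = 0: r = r^2 mod 47 = 15^2 = 37
  bit 5 = 1: r = r^2 * 35 mod 47 = 37^2 * 35 = 6*35 = 22
  -> A = 22
B = 35^8 mod 47  (bits of 8 = 1000)
  bit 0 = 1: r = r^2 * 35 mod 47 = 1^2 * 35 = 1*35 = 35
  bit 1 = 0: r = r^2 mod 47 = 35^2 = 3
  bit 2 = 0: r = r^2 mod 47 = 3^2 = 9
  bit 3 = 0: r = r^2 mod 47 = 9^2 = 34
  -> B = 34
s = B^a = 34^37 mod 47  (bits of 37 = 100101)
  bit 0 = 1: r = r^2 * 34 mod 47 = 1^2 * 34 = 1*34 = 34
  bit 1 = 0: r = r^2 mod 47 = 34^2 = 28
  bit 2 = 0: r = r^2 mod 47 = 28^2 = 32
  bit 3 = 1: r = r^2 * 34 mod 47 = 32^2 * 34 = 37*34 = 36
  bit 4 = 0: r = r^2 mod 47 = 36^2 = 27
  bit 5 = 1: r = r^2 * 34 mod 47 = 27^2 * 34 = 24*34 = 17
  -> s = B^a = 17

Answer: 22 34 17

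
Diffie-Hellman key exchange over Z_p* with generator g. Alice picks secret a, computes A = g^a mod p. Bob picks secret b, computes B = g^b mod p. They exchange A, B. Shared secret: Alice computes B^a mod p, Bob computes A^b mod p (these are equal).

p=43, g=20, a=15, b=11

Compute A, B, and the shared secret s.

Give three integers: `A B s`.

Answer: 32 18 22

Derivation:
A = 20^15 mod 43  (bits of 15 = 1111)
  bit 0 = 1: r = r^2 * 20 mod 43 = 1^2 * 20 = 1*20 = 20
  bit 1 = 1: r = r^2 * 20 mod 43 = 20^2 * 20 = 13*20 = 2
  bit 2 = 1: r = r^2 * 20 mod 43 = 2^2 * 20 = 4*20 = 37
  bit 3 = 1: r = r^2 * 20 mod 43 = 37^2 * 20 = 36*20 = 32
  -> A = 32
B = 20^11 mod 43  (bits of 11 = 1011)
  bit 0 = 1: r = r^2 * 20 mod 43 = 1^2 * 20 = 1*20 = 20
  bit 1 = 0: r = r^2 mod 43 = 20^2 = 13
  bit 2 = 1: r = r^2 * 20 mod 43 = 13^2 * 20 = 40*20 = 26
  bit 3 = 1: r = r^2 * 20 mod 43 = 26^2 * 20 = 31*20 = 18
  -> B = 18
s = B^a = 18^15 mod 43  (bits of 15 = 1111)
  bit 0 = 1: r = r^2 * 18 mod 43 = 1^2 * 18 = 1*18 = 18
  bit 1 = 1: r = r^2 * 18 mod 43 = 18^2 * 18 = 23*18 = 27
  bit 2 = 1: r = r^2 * 18 mod 43 = 27^2 * 18 = 41*18 = 7
  bit 3 = 1: r = r^2 * 18 mod 43 = 7^2 * 18 = 6*18 = 22
  -> s = B^a = 22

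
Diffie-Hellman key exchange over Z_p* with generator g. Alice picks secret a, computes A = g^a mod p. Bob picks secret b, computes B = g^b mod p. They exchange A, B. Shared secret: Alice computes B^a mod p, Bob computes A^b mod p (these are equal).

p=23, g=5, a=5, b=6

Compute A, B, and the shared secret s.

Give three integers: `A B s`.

A = 5^5 mod 23  (bits of 5 = 101)
  bit 0 = 1: r = r^2 * 5 mod 23 = 1^2 * 5 = 1*5 = 5
  bit 1 = 0: r = r^2 mod 23 = 5^2 = 2
  bit 2 = 1: r = r^2 * 5 mod 23 = 2^2 * 5 = 4*5 = 20
  -> A = 20
B = 5^6 mod 23  (bits of 6 = 110)
  bit 0 = 1: r = r^2 * 5 mod 23 = 1^2 * 5 = 1*5 = 5
  bit 1 = 1: r = r^2 * 5 mod 23 = 5^2 * 5 = 2*5 = 10
  bit 2 = 0: r = r^2 mod 23 = 10^2 = 8
  -> B = 8
s = B^a = 8^5 mod 23  (bits of 5 = 101)
  bit 0 = 1: r = r^2 * 8 mod 23 = 1^2 * 8 = 1*8 = 8
  bit 1 = 0: r = r^2 mod 23 = 8^2 = 18
  bit 2 = 1: r = r^2 * 8 mod 23 = 18^2 * 8 = 2*8 = 16
  -> s = B^a = 16

Answer: 20 8 16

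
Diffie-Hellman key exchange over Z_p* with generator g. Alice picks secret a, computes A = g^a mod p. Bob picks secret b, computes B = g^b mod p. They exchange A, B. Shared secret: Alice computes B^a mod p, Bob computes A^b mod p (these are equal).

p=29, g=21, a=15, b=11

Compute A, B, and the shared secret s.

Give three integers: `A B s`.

A = 21^15 mod 29  (bits of 15 = 1111)
  bit 0 = 1: r = r^2 * 21 mod 29 = 1^2 * 21 = 1*21 = 21
  bit 1 = 1: r = r^2 * 21 mod 29 = 21^2 * 21 = 6*21 = 10
  bit 2 = 1: r = r^2 * 21 mod 29 = 10^2 * 21 = 13*21 = 12
  bit 3 = 1: r = r^2 * 21 mod 29 = 12^2 * 21 = 28*21 = 8
  -> A = 8
B = 21^11 mod 29  (bits of 11 = 1011)
  bit 0 = 1: r = r^2 * 21 mod 29 = 1^2 * 21 = 1*21 = 21
  bit 1 = 0: r = r^2 mod 29 = 21^2 = 6
  bit 2 = 1: r = r^2 * 21 mod 29 = 6^2 * 21 = 7*21 = 2
  bit 3 = 1: r = r^2 * 21 mod 29 = 2^2 * 21 = 4*21 = 26
  -> B = 26
s = B^a = 26^15 mod 29  (bits of 15 = 1111)
  bit 0 = 1: r = r^2 * 26 mod 29 = 1^2 * 26 = 1*26 = 26
  bit 1 = 1: r = r^2 * 26 mod 29 = 26^2 * 26 = 9*26 = 2
  bit 2 = 1: r = r^2 * 26 mod 29 = 2^2 * 26 = 4*26 = 17
  bit 3 = 1: r = r^2 * 26 mod 29 = 17^2 * 26 = 28*26 = 3
  -> s = B^a = 3

Answer: 8 26 3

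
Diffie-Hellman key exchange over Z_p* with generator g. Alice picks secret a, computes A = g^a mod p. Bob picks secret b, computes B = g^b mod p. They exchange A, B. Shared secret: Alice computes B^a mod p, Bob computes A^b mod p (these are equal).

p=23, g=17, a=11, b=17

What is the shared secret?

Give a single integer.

A = 17^11 mod 23  (bits of 11 = 1011)
  bit 0 = 1: r = r^2 * 17 mod 23 = 1^2 * 17 = 1*17 = 17
  bit 1 = 0: r = r^2 mod 23 = 17^2 = 13
  bit 2 = 1: r = r^2 * 17 mod 23 = 13^2 * 17 = 8*17 = 21
  bit 3 = 1: r = r^2 * 17 mod 23 = 21^2 * 17 = 4*17 = 22
  -> A = 22
B = 17^17 mod 23  (bits of 17 = 10001)
  bit 0 = 1: r = r^2 * 17 mod 23 = 1^2 * 17 = 1*17 = 17
  bit 1 = 0: r = r^2 mod 23 = 17^2 = 13
  bit 2 = 0: r = r^2 mod 23 = 13^2 = 8
  bit 3 = 0: r = r^2 mod 23 = 8^2 = 18
  bit 4 = 1: r = r^2 * 17 mod 23 = 18^2 * 17 = 2*17 = 11
  -> B = 11
s = B^a = 11^11 mod 23  (bits of 11 = 1011)
  bit 0 = 1: r = r^2 * 11 mod 23 = 1^2 * 11 = 1*11 = 11
  bit 1 = 0: r = r^2 mod 23 = 11^2 = 6
  bit 2 = 1: r = r^2 * 11 mod 23 = 6^2 * 11 = 13*11 = 5
  bit 3 = 1: r = r^2 * 11 mod 23 = 5^2 * 11 = 2*11 = 22
  -> s = B^a = 22

Answer: 22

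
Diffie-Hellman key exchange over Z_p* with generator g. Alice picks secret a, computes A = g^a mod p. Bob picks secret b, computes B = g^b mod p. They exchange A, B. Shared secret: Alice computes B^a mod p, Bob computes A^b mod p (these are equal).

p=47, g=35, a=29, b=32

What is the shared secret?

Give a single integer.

Answer: 34

Derivation:
A = 35^29 mod 47  (bits of 29 = 11101)
  bit 0 = 1: r = r^2 * 35 mod 47 = 1^2 * 35 = 1*35 = 35
  bit 1 = 1: r = r^2 * 35 mod 47 = 35^2 * 35 = 3*35 = 11
  bit 2 = 1: r = r^2 * 35 mod 47 = 11^2 * 35 = 27*35 = 5
  bit 3 = 0: r = r^2 mod 47 = 5^2 = 25
  bit 4 = 1: r = r^2 * 35 mod 47 = 25^2 * 35 = 14*35 = 20
  -> A = 20
B = 35^32 mod 47  (bits of 32 = 100000)
  bit 0 = 1: r = r^2 * 35 mod 47 = 1^2 * 35 = 1*35 = 35
  bit 1 = 0: r = r^2 mod 47 = 35^2 = 3
  bit 2 = 0: r = r^2 mod 47 = 3^2 = 9
  bit 3 = 0: r = r^2 mod 47 = 9^2 = 34
  bit 4 = 0: r = r^2 mod 47 = 34^2 = 28
  bit 5 = 0: r = r^2 mod 47 = 28^2 = 32
  -> B = 32
s = B^a = 32^29 mod 47  (bits of 29 = 11101)
  bit 0 = 1: r = r^2 * 32 mod 47 = 1^2 * 32 = 1*32 = 32
  bit 1 = 1: r = r^2 * 32 mod 47 = 32^2 * 32 = 37*32 = 9
  bit 2 = 1: r = r^2 * 32 mod 47 = 9^2 * 32 = 34*32 = 7
  bit 3 = 0: r = r^2 mod 47 = 7^2 = 2
  bit 4 = 1: r = r^2 * 32 mod 47 = 2^2 * 32 = 4*32 = 34
  -> s = B^a = 34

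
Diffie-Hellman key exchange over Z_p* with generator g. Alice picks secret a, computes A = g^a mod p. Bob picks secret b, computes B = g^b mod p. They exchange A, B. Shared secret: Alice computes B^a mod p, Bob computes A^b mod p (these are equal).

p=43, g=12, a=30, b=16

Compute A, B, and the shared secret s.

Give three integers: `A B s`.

Answer: 4 24 16

Derivation:
A = 12^30 mod 43  (bits of 30 = 11110)
  bit 0 = 1: r = r^2 * 12 mod 43 = 1^2 * 12 = 1*12 = 12
  bit 1 = 1: r = r^2 * 12 mod 43 = 12^2 * 12 = 15*12 = 8
  bit 2 = 1: r = r^2 * 12 mod 43 = 8^2 * 12 = 21*12 = 37
  bit 3 = 1: r = r^2 * 12 mod 43 = 37^2 * 12 = 36*12 = 2
  bit 4 = 0: r = r^2 mod 43 = 2^2 = 4
  -> A = 4
B = 12^16 mod 43  (bits of 16 = 10000)
  bit 0 = 1: r = r^2 * 12 mod 43 = 1^2 * 12 = 1*12 = 12
  bit 1 = 0: r = r^2 mod 43 = 12^2 = 15
  bit 2 = 0: r = r^2 mod 43 = 15^2 = 10
  bit 3 = 0: r = r^2 mod 43 = 10^2 = 14
  bit 4 = 0: r = r^2 mod 43 = 14^2 = 24
  -> B = 24
s = B^a = 24^30 mod 43  (bits of 30 = 11110)
  bit 0 = 1: r = r^2 * 24 mod 43 = 1^2 * 24 = 1*24 = 24
  bit 1 = 1: r = r^2 * 24 mod 43 = 24^2 * 24 = 17*24 = 21
  bit 2 = 1: r = r^2 * 24 mod 43 = 21^2 * 24 = 11*24 = 6
  bit 3 = 1: r = r^2 * 24 mod 43 = 6^2 * 24 = 36*24 = 4
  bit 4 = 0: r = r^2 mod 43 = 4^2 = 16
  -> s = B^a = 16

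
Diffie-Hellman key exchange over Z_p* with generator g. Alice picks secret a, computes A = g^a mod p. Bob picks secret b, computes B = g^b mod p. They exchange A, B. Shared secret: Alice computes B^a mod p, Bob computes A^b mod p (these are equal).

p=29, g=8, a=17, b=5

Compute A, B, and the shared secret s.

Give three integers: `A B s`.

A = 8^17 mod 29  (bits of 17 = 10001)
  bit 0 = 1: r = r^2 * 8 mod 29 = 1^2 * 8 = 1*8 = 8
  bit 1 = 0: r = r^2 mod 29 = 8^2 = 6
  bit 2 = 0: r = r^2 mod 29 = 6^2 = 7
  bit 3 = 0: r = r^2 mod 29 = 7^2 = 20
  bit 4 = 1: r = r^2 * 8 mod 29 = 20^2 * 8 = 23*8 = 10
  -> A = 10
B = 8^5 mod 29  (bits of 5 = 101)
  bit 0 = 1: r = r^2 * 8 mod 29 = 1^2 * 8 = 1*8 = 8
  bit 1 = 0: r = r^2 mod 29 = 8^2 = 6
  bit 2 = 1: r = r^2 * 8 mod 29 = 6^2 * 8 = 7*8 = 27
  -> B = 27
s = B^a = 27^17 mod 29  (bits of 17 = 10001)
  bit 0 = 1: r = r^2 * 27 mod 29 = 1^2 * 27 = 1*27 = 27
  bit 1 = 0: r = r^2 mod 29 = 27^2 = 4
  bit 2 = 0: r = r^2 mod 29 = 4^2 = 16
  bit 3 = 0: r = r^2 mod 29 = 16^2 = 24
  bit 4 = 1: r = r^2 * 27 mod 29 = 24^2 * 27 = 25*27 = 8
  -> s = B^a = 8

Answer: 10 27 8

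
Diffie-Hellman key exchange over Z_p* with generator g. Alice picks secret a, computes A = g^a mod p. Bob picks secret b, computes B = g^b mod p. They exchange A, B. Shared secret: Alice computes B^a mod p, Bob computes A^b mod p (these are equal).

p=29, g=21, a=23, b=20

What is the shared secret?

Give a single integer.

Answer: 24

Derivation:
A = 21^23 mod 29  (bits of 23 = 10111)
  bit 0 = 1: r = r^2 * 21 mod 29 = 1^2 * 21 = 1*21 = 21
  bit 1 = 0: r = r^2 mod 29 = 21^2 = 6
  bit 2 = 1: r = r^2 * 21 mod 29 = 6^2 * 21 = 7*21 = 2
  bit 3 = 1: r = r^2 * 21 mod 29 = 2^2 * 21 = 4*21 = 26
  bit 4 = 1: r = r^2 * 21 mod 29 = 26^2 * 21 = 9*21 = 15
  -> A = 15
B = 21^20 mod 29  (bits of 20 = 10100)
  bit 0 = 1: r = r^2 * 21 mod 29 = 1^2 * 21 = 1*21 = 21
  bit 1 = 0: r = r^2 mod 29 = 21^2 = 6
  bit 2 = 1: r = r^2 * 21 mod 29 = 6^2 * 21 = 7*21 = 2
  bit 3 = 0: r = r^2 mod 29 = 2^2 = 4
  bit 4 = 0: r = r^2 mod 29 = 4^2 = 16
  -> B = 16
s = B^a = 16^23 mod 29  (bits of 23 = 10111)
  bit 0 = 1: r = r^2 * 16 mod 29 = 1^2 * 16 = 1*16 = 16
  bit 1 = 0: r = r^2 mod 29 = 16^2 = 24
  bit 2 = 1: r = r^2 * 16 mod 29 = 24^2 * 16 = 25*16 = 23
  bit 3 = 1: r = r^2 * 16 mod 29 = 23^2 * 16 = 7*16 = 25
  bit 4 = 1: r = r^2 * 16 mod 29 = 25^2 * 16 = 16*16 = 24
  -> s = B^a = 24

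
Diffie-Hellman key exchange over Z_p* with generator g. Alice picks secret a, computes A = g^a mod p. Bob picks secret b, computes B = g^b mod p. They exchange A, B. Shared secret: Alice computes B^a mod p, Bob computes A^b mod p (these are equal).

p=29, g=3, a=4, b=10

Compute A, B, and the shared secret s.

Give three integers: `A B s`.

A = 3^4 mod 29  (bits of 4 = 100)
  bit 0 = 1: r = r^2 * 3 mod 29 = 1^2 * 3 = 1*3 = 3
  bit 1 = 0: r = r^2 mod 29 = 3^2 = 9
  bit 2 = 0: r = r^2 mod 29 = 9^2 = 23
  -> A = 23
B = 3^10 mod 29  (bits of 10 = 1010)
  bit 0 = 1: r = r^2 * 3 mod 29 = 1^2 * 3 = 1*3 = 3
  bit 1 = 0: r = r^2 mod 29 = 3^2 = 9
  bit 2 = 1: r = r^2 * 3 mod 29 = 9^2 * 3 = 23*3 = 11
  bit 3 = 0: r = r^2 mod 29 = 11^2 = 5
  -> B = 5
s = B^a = 5^4 mod 29  (bits of 4 = 100)
  bit 0 = 1: r = r^2 * 5 mod 29 = 1^2 * 5 = 1*5 = 5
  bit 1 = 0: r = r^2 mod 29 = 5^2 = 25
  bit 2 = 0: r = r^2 mod 29 = 25^2 = 16
  -> s = B^a = 16

Answer: 23 5 16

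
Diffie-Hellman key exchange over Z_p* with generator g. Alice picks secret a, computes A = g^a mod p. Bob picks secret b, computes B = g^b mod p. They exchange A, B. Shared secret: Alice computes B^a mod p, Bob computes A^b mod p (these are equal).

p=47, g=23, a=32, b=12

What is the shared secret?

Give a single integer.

Answer: 34

Derivation:
A = 23^32 mod 47  (bits of 32 = 100000)
  bit 0 = 1: r = r^2 * 23 mod 47 = 1^2 * 23 = 1*23 = 23
  bit 1 = 0: r = r^2 mod 47 = 23^2 = 12
  bit 2 = 0: r = r^2 mod 47 = 12^2 = 3
  bit 3 = 0: r = r^2 mod 47 = 3^2 = 9
  bit 4 = 0: r = r^2 mod 47 = 9^2 = 34
  bit 5 = 0: r = r^2 mod 47 = 34^2 = 28
  -> A = 28
B = 23^12 mod 47  (bits of 12 = 1100)
  bit 0 = 1: r = r^2 * 23 mod 47 = 1^2 * 23 = 1*23 = 23
  bit 1 = 1: r = r^2 * 23 mod 47 = 23^2 * 23 = 12*23 = 41
  bit 2 = 0: r = r^2 mod 47 = 41^2 = 36
  bit 3 = 0: r = r^2 mod 47 = 36^2 = 27
  -> B = 27
s = B^a = 27^32 mod 47  (bits of 32 = 100000)
  bit 0 = 1: r = r^2 * 27 mod 47 = 1^2 * 27 = 1*27 = 27
  bit 1 = 0: r = r^2 mod 47 = 27^2 = 24
  bit 2 = 0: r = r^2 mod 47 = 24^2 = 12
  bit 3 = 0: r = r^2 mod 47 = 12^2 = 3
  bit 4 = 0: r = r^2 mod 47 = 3^2 = 9
  bit 5 = 0: r = r^2 mod 47 = 9^2 = 34
  -> s = B^a = 34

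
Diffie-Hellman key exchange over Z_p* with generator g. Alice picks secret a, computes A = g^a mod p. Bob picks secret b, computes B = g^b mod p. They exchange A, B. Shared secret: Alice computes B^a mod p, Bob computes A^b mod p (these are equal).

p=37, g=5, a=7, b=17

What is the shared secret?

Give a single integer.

A = 5^7 mod 37  (bits of 7 = 111)
  bit 0 = 1: r = r^2 * 5 mod 37 = 1^2 * 5 = 1*5 = 5
  bit 1 = 1: r = r^2 * 5 mod 37 = 5^2 * 5 = 25*5 = 14
  bit 2 = 1: r = r^2 * 5 mod 37 = 14^2 * 5 = 11*5 = 18
  -> A = 18
B = 5^17 mod 37  (bits of 17 = 10001)
  bit 0 = 1: r = r^2 * 5 mod 37 = 1^2 * 5 = 1*5 = 5
  bit 1 = 0: r = r^2 mod 37 = 5^2 = 25
  bit 2 = 0: r = r^2 mod 37 = 25^2 = 33
  bit 3 = 0: r = r^2 mod 37 = 33^2 = 16
  bit 4 = 1: r = r^2 * 5 mod 37 = 16^2 * 5 = 34*5 = 22
  -> B = 22
s = B^a = 22^7 mod 37  (bits of 7 = 111)
  bit 0 = 1: r = r^2 * 22 mod 37 = 1^2 * 22 = 1*22 = 22
  bit 1 = 1: r = r^2 * 22 mod 37 = 22^2 * 22 = 3*22 = 29
  bit 2 = 1: r = r^2 * 22 mod 37 = 29^2 * 22 = 27*22 = 2
  -> s = B^a = 2

Answer: 2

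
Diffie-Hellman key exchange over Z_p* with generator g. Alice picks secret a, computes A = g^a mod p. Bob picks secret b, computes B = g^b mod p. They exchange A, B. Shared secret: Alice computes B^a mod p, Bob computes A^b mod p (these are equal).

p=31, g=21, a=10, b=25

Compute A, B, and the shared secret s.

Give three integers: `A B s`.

Answer: 5 26 5

Derivation:
A = 21^10 mod 31  (bits of 10 = 1010)
  bit 0 = 1: r = r^2 * 21 mod 31 = 1^2 * 21 = 1*21 = 21
  bit 1 = 0: r = r^2 mod 31 = 21^2 = 7
  bit 2 = 1: r = r^2 * 21 mod 31 = 7^2 * 21 = 18*21 = 6
  bit 3 = 0: r = r^2 mod 31 = 6^2 = 5
  -> A = 5
B = 21^25 mod 31  (bits of 25 = 11001)
  bit 0 = 1: r = r^2 * 21 mod 31 = 1^2 * 21 = 1*21 = 21
  bit 1 = 1: r = r^2 * 21 mod 31 = 21^2 * 21 = 7*21 = 23
  bit 2 = 0: r = r^2 mod 31 = 23^2 = 2
  bit 3 = 0: r = r^2 mod 31 = 2^2 = 4
  bit 4 = 1: r = r^2 * 21 mod 31 = 4^2 * 21 = 16*21 = 26
  -> B = 26
s = B^a = 26^10 mod 31  (bits of 10 = 1010)
  bit 0 = 1: r = r^2 * 26 mod 31 = 1^2 * 26 = 1*26 = 26
  bit 1 = 0: r = r^2 mod 31 = 26^2 = 25
  bit 2 = 1: r = r^2 * 26 mod 31 = 25^2 * 26 = 5*26 = 6
  bit 3 = 0: r = r^2 mod 31 = 6^2 = 5
  -> s = B^a = 5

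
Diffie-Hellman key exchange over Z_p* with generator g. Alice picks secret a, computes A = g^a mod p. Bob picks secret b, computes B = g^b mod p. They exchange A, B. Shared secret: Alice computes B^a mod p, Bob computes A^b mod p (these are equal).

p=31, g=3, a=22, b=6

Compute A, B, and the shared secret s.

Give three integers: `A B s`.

Answer: 14 16 8

Derivation:
A = 3^22 mod 31  (bits of 22 = 10110)
  bit 0 = 1: r = r^2 * 3 mod 31 = 1^2 * 3 = 1*3 = 3
  bit 1 = 0: r = r^2 mod 31 = 3^2 = 9
  bit 2 = 1: r = r^2 * 3 mod 31 = 9^2 * 3 = 19*3 = 26
  bit 3 = 1: r = r^2 * 3 mod 31 = 26^2 * 3 = 25*3 = 13
  bit 4 = 0: r = r^2 mod 31 = 13^2 = 14
  -> A = 14
B = 3^6 mod 31  (bits of 6 = 110)
  bit 0 = 1: r = r^2 * 3 mod 31 = 1^2 * 3 = 1*3 = 3
  bit 1 = 1: r = r^2 * 3 mod 31 = 3^2 * 3 = 9*3 = 27
  bit 2 = 0: r = r^2 mod 31 = 27^2 = 16
  -> B = 16
s = B^a = 16^22 mod 31  (bits of 22 = 10110)
  bit 0 = 1: r = r^2 * 16 mod 31 = 1^2 * 16 = 1*16 = 16
  bit 1 = 0: r = r^2 mod 31 = 16^2 = 8
  bit 2 = 1: r = r^2 * 16 mod 31 = 8^2 * 16 = 2*16 = 1
  bit 3 = 1: r = r^2 * 16 mod 31 = 1^2 * 16 = 1*16 = 16
  bit 4 = 0: r = r^2 mod 31 = 16^2 = 8
  -> s = B^a = 8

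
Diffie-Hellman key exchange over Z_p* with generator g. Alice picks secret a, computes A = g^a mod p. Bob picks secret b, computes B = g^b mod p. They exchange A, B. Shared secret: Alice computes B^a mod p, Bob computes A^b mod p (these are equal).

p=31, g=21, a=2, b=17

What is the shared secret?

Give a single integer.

Answer: 18

Derivation:
A = 21^2 mod 31  (bits of 2 = 10)
  bit 0 = 1: r = r^2 * 21 mod 31 = 1^2 * 21 = 1*21 = 21
  bit 1 = 0: r = r^2 mod 31 = 21^2 = 7
  -> A = 7
B = 21^17 mod 31  (bits of 17 = 10001)
  bit 0 = 1: r = r^2 * 21 mod 31 = 1^2 * 21 = 1*21 = 21
  bit 1 = 0: r = r^2 mod 31 = 21^2 = 7
  bit 2 = 0: r = r^2 mod 31 = 7^2 = 18
  bit 3 = 0: r = r^2 mod 31 = 18^2 = 14
  bit 4 = 1: r = r^2 * 21 mod 31 = 14^2 * 21 = 10*21 = 24
  -> B = 24
s = B^a = 24^2 mod 31  (bits of 2 = 10)
  bit 0 = 1: r = r^2 * 24 mod 31 = 1^2 * 24 = 1*24 = 24
  bit 1 = 0: r = r^2 mod 31 = 24^2 = 18
  -> s = B^a = 18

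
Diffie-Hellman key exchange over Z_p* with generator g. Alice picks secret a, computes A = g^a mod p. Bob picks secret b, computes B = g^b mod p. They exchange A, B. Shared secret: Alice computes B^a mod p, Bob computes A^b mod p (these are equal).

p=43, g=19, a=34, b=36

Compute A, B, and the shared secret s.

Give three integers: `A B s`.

A = 19^34 mod 43  (bits of 34 = 100010)
  bit 0 = 1: r = r^2 * 19 mod 43 = 1^2 * 19 = 1*19 = 19
  bit 1 = 0: r = r^2 mod 43 = 19^2 = 17
  bit 2 = 0: r = r^2 mod 43 = 17^2 = 31
  bit 3 = 0: r = r^2 mod 43 = 31^2 = 15
  bit 4 = 1: r = r^2 * 19 mod 43 = 15^2 * 19 = 10*19 = 18
  bit 5 = 0: r = r^2 mod 43 = 18^2 = 23
  -> A = 23
B = 19^36 mod 43  (bits of 36 = 100100)
  bit 0 = 1: r = r^2 * 19 mod 43 = 1^2 * 19 = 1*19 = 19
  bit 1 = 0: r = r^2 mod 43 = 19^2 = 17
  bit 2 = 0: r = r^2 mod 43 = 17^2 = 31
  bit 3 = 1: r = r^2 * 19 mod 43 = 31^2 * 19 = 15*19 = 27
  bit 4 = 0: r = r^2 mod 43 = 27^2 = 41
  bit 5 = 0: r = r^2 mod 43 = 41^2 = 4
  -> B = 4
s = B^a = 4^34 mod 43  (bits of 34 = 100010)
  bit 0 = 1: r = r^2 * 4 mod 43 = 1^2 * 4 = 1*4 = 4
  bit 1 = 0: r = r^2 mod 43 = 4^2 = 16
  bit 2 = 0: r = r^2 mod 43 = 16^2 = 41
  bit 3 = 0: r = r^2 mod 43 = 41^2 = 4
  bit 4 = 1: r = r^2 * 4 mod 43 = 4^2 * 4 = 16*4 = 21
  bit 5 = 0: r = r^2 mod 43 = 21^2 = 11
  -> s = B^a = 11

Answer: 23 4 11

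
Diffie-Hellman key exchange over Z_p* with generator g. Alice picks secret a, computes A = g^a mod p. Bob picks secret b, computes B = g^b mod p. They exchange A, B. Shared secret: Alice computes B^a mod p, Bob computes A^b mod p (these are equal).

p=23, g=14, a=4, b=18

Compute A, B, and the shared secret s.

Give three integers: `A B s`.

A = 14^4 mod 23  (bits of 4 = 100)
  bit 0 = 1: r = r^2 * 14 mod 23 = 1^2 * 14 = 1*14 = 14
  bit 1 = 0: r = r^2 mod 23 = 14^2 = 12
  bit 2 = 0: r = r^2 mod 23 = 12^2 = 6
  -> A = 6
B = 14^18 mod 23  (bits of 18 = 10010)
  bit 0 = 1: r = r^2 * 14 mod 23 = 1^2 * 14 = 1*14 = 14
  bit 1 = 0: r = r^2 mod 23 = 14^2 = 12
  bit 2 = 0: r = r^2 mod 23 = 12^2 = 6
  bit 3 = 1: r = r^2 * 14 mod 23 = 6^2 * 14 = 13*14 = 21
  bit 4 = 0: r = r^2 mod 23 = 21^2 = 4
  -> B = 4
s = B^a = 4^4 mod 23  (bits of 4 = 100)
  bit 0 = 1: r = r^2 * 4 mod 23 = 1^2 * 4 = 1*4 = 4
  bit 1 = 0: r = r^2 mod 23 = 4^2 = 16
  bit 2 = 0: r = r^2 mod 23 = 16^2 = 3
  -> s = B^a = 3

Answer: 6 4 3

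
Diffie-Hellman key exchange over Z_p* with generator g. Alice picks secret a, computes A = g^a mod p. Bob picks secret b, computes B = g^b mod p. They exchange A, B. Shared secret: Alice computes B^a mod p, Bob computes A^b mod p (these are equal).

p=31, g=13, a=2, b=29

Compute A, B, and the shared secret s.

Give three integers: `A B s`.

A = 13^2 mod 31  (bits of 2 = 10)
  bit 0 = 1: r = r^2 * 13 mod 31 = 1^2 * 13 = 1*13 = 13
  bit 1 = 0: r = r^2 mod 31 = 13^2 = 14
  -> A = 14
B = 13^29 mod 31  (bits of 29 = 11101)
  bit 0 = 1: r = r^2 * 13 mod 31 = 1^2 * 13 = 1*13 = 13
  bit 1 = 1: r = r^2 * 13 mod 31 = 13^2 * 13 = 14*13 = 27
  bit 2 = 1: r = r^2 * 13 mod 31 = 27^2 * 13 = 16*13 = 22
  bit 3 = 0: r = r^2 mod 31 = 22^2 = 19
  bit 4 = 1: r = r^2 * 13 mod 31 = 19^2 * 13 = 20*13 = 12
  -> B = 12
s = B^a = 12^2 mod 31  (bits of 2 = 10)
  bit 0 = 1: r = r^2 * 12 mod 31 = 1^2 * 12 = 1*12 = 12
  bit 1 = 0: r = r^2 mod 31 = 12^2 = 20
  -> s = B^a = 20

Answer: 14 12 20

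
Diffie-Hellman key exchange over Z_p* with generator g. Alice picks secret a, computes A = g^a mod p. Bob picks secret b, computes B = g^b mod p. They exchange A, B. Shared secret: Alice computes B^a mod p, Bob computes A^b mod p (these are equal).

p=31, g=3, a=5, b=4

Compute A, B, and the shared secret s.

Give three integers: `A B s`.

Answer: 26 19 5

Derivation:
A = 3^5 mod 31  (bits of 5 = 101)
  bit 0 = 1: r = r^2 * 3 mod 31 = 1^2 * 3 = 1*3 = 3
  bit 1 = 0: r = r^2 mod 31 = 3^2 = 9
  bit 2 = 1: r = r^2 * 3 mod 31 = 9^2 * 3 = 19*3 = 26
  -> A = 26
B = 3^4 mod 31  (bits of 4 = 100)
  bit 0 = 1: r = r^2 * 3 mod 31 = 1^2 * 3 = 1*3 = 3
  bit 1 = 0: r = r^2 mod 31 = 3^2 = 9
  bit 2 = 0: r = r^2 mod 31 = 9^2 = 19
  -> B = 19
s = B^a = 19^5 mod 31  (bits of 5 = 101)
  bit 0 = 1: r = r^2 * 19 mod 31 = 1^2 * 19 = 1*19 = 19
  bit 1 = 0: r = r^2 mod 31 = 19^2 = 20
  bit 2 = 1: r = r^2 * 19 mod 31 = 20^2 * 19 = 28*19 = 5
  -> s = B^a = 5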